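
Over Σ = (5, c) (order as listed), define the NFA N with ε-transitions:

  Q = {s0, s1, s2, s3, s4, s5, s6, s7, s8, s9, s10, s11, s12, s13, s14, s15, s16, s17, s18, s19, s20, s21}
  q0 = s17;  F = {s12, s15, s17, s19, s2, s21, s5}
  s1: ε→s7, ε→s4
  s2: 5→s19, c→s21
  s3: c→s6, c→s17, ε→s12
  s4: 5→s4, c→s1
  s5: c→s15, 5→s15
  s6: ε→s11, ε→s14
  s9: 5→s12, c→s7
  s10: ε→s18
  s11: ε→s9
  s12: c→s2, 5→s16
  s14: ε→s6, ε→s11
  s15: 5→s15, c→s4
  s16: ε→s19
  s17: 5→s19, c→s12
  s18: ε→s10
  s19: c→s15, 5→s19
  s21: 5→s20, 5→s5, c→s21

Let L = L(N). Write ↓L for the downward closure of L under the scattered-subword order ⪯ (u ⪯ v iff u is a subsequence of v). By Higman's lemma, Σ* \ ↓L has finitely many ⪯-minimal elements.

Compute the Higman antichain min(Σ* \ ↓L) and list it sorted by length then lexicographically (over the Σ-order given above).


min(Σ*\↓L) = [5cc, ccc55c].

|Q|=22, |F|=7, |δ|=32 (11 ε).
min D↑ (8 st, q0=0, F={5}): 0:5→1,c→2 1:5→1,c→3 2:5→1,c→4 3:5→3,c→5 4:5→1,c→6 5:5→5,c→5 6:5→7,c→6 7:5→3,c→3 (ε-aug+det+¬).
'5cc': |S_i|=[12, 8, 4, 3] end={s1,s4,s7} ∉↓L; 3/3 single-dels accept.
'ccc55c': |S_i|=[12, 11, 9, 7, 6, 4, 3] end={s1,s4,s7} rej; 6/6 single-dels accept.
2 obstructions.


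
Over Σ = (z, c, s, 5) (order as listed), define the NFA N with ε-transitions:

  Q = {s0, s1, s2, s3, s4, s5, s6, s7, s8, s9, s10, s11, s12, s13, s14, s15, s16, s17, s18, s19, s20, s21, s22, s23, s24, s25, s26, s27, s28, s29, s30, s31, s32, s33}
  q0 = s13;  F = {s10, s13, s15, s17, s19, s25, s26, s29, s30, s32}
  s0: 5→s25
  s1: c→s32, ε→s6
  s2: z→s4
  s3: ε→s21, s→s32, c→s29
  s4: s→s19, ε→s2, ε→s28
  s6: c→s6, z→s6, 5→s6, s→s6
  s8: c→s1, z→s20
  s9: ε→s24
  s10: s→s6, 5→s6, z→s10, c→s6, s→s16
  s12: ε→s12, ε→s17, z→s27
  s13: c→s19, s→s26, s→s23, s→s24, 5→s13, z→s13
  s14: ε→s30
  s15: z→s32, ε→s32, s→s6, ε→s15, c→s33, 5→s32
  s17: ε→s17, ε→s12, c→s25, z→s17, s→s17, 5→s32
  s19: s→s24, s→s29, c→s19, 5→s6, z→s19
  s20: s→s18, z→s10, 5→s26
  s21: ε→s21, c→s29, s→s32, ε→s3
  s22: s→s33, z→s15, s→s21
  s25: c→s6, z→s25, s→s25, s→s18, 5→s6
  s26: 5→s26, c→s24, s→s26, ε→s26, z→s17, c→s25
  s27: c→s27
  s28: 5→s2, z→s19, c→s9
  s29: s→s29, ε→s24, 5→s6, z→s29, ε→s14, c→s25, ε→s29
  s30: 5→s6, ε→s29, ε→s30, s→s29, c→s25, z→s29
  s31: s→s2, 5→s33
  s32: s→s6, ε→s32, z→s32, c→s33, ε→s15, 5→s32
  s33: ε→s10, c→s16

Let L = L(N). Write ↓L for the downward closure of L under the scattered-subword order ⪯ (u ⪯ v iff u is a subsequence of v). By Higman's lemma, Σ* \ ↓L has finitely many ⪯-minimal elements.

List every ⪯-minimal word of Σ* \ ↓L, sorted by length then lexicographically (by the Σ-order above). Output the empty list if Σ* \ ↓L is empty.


min(Σ*\↓L) = [c5, scc, sz5s].

|Q|=34, |F|=10, |δ|=97 (23 ε).
min D↑ (9 st, q0=0, F={4}): 0:z→0,c→1,s→2,5→0 1:z→1,c→1,s→3,5→4 2:z→5,c→6,s→2,5→2 3:z→3,c→6,s→3,5→4 4:z→4,c→4,s→4,5→4 5:z→5,c→6,s→5,5→7 6:z→6,c→4,s→6,5→4 7:z→7,c→8,s→4,5→7 8:z→8,c→4,s→4,5→4.
'c5': N↓-sim [19, 12, 1] end={s6} — reject; 2/2 del acc.
'scc': |S_i|=[19, 17, 8, 3] end={s16,s27,s6} — reject; 3/3 deletions ∈↓L.
'sz5s': |S_i|=[19, 17, 15, 6, 2] end={s16,s6} ∉↓L; 4/4 single-dels accept.
3 minimals (antichain).


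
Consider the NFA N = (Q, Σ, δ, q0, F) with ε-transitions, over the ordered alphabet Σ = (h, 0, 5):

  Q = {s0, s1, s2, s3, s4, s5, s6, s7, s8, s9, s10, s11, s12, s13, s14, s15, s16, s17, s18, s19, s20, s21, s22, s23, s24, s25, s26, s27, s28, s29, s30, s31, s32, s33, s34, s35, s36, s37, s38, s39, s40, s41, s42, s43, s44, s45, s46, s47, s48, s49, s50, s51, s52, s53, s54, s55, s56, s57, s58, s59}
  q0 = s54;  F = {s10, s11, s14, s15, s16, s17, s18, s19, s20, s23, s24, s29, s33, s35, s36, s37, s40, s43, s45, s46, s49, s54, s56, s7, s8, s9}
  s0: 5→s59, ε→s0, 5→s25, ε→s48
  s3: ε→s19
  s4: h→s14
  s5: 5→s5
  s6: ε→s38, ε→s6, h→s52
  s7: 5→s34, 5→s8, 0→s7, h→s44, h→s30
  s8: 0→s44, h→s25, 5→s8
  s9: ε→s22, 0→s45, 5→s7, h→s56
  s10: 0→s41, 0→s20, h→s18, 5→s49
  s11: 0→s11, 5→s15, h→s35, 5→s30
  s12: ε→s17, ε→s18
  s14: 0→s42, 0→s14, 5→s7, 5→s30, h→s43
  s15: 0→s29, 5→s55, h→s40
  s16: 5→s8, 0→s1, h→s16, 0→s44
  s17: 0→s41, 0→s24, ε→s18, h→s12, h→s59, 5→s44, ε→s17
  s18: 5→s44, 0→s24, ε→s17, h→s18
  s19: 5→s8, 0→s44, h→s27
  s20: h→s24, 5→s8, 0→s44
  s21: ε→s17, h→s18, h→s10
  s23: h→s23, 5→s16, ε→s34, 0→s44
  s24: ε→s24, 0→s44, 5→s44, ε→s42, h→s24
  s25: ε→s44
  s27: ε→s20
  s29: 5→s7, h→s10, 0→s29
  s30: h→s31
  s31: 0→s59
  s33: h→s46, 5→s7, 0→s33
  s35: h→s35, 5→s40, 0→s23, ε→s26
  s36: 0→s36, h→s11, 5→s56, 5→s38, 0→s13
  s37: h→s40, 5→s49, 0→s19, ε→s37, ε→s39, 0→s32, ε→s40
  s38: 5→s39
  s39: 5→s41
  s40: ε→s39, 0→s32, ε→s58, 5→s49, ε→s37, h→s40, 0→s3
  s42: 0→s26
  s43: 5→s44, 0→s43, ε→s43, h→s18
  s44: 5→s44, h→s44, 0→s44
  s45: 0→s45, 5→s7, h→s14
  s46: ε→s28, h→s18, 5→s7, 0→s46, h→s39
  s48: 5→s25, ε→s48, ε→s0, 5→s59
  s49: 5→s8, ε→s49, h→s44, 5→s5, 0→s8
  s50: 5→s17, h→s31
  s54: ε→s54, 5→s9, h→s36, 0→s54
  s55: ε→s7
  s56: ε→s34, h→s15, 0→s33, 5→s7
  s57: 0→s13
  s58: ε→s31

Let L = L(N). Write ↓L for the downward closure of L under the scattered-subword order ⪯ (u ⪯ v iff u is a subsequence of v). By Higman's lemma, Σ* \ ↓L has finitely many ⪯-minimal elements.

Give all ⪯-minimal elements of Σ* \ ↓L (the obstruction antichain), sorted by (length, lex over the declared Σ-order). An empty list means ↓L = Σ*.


|Q|=60, |F|=26, |δ|=146 (33 ε).
min D↑ (25 st, q0=0, F={11}): 0:h→1,0→0,5→2 1:h→3,0→1,5→4 2:h→4,0→5,5→6 3:h→7,0→3,5→8 4:h→8,0→9,5→6 5:h→10,0→5,5→6 6:h→11,0→6,5→12 7:h→7,0→13,5→14 8:h→14,0→15,5→6 9:h→16,0→9,5→6 10:h→17,0→10,5→6 11:h→11,0→11,5→11 12:h→11,0→11,5→12 13:h→13,0→11,5→18 14:h→14,0→19,5→20 15:h→21,0→15,5→6 16:h→22,0→16,5→6 17:h→22,0→17,5→11 18:h→18,0→11,5→12 19:h→23,0→11,5→12 20:h→11,0→12,5→12 21:h→22,0→23,5→20 22:h→22,0→24,5→11 23:h→24,0→11,5→12 24:h→24,0→11,5→11.
'55h': N↓-sim [48, 42, 13, 5] end={s25,s30,s31,s44,s59} rej; 3/3 del acc.
'5550': |S_i|=[48, 42, 13, 6, 1] end={s44} — reject; 4/4 single-dels accept.
'hhh00': |S_i|=[48, 44, 38, 30, 17, 3] end={s1,s26,s44} rej; 5/5 single-dels accept.
'50hh5': |S_i|=[48, 42, 32, 25, 14, 2] end={s41,s44} ∉↓L; 5/5 deletions ∈↓L.
4 words, ⪯-incomp.

Antichain: [55h, 5550, hhh00, 50hh5].


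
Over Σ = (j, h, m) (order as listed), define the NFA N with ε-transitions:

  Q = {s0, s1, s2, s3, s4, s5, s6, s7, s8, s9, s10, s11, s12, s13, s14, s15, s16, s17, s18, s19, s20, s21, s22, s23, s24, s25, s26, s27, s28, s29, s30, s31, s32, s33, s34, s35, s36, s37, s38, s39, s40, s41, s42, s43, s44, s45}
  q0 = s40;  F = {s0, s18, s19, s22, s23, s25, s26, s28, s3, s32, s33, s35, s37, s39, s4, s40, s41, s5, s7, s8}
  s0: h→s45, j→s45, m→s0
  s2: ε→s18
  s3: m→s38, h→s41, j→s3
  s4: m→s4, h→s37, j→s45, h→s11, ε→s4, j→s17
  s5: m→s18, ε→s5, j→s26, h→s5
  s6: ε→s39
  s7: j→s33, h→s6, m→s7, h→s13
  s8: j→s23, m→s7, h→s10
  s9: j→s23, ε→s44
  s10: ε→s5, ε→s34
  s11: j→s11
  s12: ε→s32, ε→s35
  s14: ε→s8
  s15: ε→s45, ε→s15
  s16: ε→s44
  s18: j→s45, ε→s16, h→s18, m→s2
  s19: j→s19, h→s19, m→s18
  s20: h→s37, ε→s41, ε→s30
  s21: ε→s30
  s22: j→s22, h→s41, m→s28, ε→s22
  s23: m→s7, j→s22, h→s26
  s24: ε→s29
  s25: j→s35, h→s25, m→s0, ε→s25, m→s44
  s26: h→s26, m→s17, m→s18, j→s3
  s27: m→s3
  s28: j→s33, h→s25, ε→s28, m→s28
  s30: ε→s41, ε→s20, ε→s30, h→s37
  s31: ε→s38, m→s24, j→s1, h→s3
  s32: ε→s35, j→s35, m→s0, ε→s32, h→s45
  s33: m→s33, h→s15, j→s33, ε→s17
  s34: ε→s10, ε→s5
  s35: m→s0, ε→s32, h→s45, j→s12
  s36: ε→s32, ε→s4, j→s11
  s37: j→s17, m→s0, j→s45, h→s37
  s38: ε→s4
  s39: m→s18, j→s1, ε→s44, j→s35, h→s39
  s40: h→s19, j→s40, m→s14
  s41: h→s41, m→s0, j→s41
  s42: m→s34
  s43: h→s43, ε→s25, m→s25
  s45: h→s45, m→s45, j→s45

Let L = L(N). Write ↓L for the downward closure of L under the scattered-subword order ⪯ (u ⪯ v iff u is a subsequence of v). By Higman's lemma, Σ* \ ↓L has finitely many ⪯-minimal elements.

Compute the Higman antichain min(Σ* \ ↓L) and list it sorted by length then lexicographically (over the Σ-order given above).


A = [hmj, mmjh, mjjhmh].

|Q|=46, |F|=20, |δ|=118 (36 ε).
min D↑ (20 st, q0=0, F={7}): 0:j→0,h→1,m→2 1:j→1,h→1,m→3 2:j→4,h→5,m→6 3:j→7,h→3,m→3 4:j→8,h→9,m→6 5:j→9,h→5,m→3 6:j→10,h→11,m→6 7:j→7,h→7,m→7 8:j→8,h→12,m→13 9:j→14,h→9,m→3 10:j→10,h→7,m→10 11:j→15,h→11,m→3 12:j→12,h→12,m→16 13:j→10,h→17,m→13 14:j→14,h→12,m→18 15:j→15,h→7,m→16 16:j→7,h→7,m→16 17:j→15,h→17,m→16 18:j→7,h→19,m→18 19:j→7,h→19,m→16 (ε-aug+det+¬).
'hmj': |S_i|=[35, 27, 11, 3] end={s11,s17,s45} — reject; 3/3 single-dels accept.
'mmjh': run [35, 33, 23, 10, 2] end={s15,s45} — reject; 4/4 single-dels accept.
'mjjhmh': N↓-sim [35, 33, 28, 19, 12, 3, 1] end={s45} — reject; 6/6 single-dels accept.
3 minimals (antichain).


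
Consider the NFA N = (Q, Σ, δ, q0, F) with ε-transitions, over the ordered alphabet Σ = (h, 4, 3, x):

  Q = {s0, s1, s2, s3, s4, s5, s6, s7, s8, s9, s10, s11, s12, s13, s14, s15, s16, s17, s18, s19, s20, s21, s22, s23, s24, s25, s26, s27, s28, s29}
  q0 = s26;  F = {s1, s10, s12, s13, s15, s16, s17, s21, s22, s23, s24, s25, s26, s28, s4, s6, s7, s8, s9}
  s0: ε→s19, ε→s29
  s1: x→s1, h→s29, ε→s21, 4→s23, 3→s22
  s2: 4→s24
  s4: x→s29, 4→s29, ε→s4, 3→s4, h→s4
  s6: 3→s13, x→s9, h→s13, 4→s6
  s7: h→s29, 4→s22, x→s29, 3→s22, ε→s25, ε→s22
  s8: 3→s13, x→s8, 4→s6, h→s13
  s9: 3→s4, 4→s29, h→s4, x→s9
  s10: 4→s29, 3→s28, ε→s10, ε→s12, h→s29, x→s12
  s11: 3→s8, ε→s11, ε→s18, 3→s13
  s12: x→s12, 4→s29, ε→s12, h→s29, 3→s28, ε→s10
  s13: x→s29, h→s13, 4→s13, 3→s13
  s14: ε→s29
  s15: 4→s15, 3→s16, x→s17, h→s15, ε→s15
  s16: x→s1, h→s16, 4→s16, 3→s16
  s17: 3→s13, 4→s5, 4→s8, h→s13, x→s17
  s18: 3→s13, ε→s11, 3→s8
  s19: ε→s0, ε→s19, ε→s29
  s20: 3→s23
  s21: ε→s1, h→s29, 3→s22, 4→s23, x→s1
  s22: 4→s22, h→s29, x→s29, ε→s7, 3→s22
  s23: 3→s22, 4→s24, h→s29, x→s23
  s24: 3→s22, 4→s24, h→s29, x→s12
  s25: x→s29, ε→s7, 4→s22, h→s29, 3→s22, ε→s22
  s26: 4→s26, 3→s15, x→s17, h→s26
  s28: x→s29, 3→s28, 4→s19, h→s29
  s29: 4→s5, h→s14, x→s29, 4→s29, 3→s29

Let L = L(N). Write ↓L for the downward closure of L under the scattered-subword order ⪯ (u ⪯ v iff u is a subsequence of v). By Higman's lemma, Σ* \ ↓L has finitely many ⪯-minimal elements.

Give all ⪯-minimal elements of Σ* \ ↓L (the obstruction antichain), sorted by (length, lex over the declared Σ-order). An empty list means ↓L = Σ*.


min(Σ*\↓L) = [xhx, x3x, 33xh, x44x4].

|Q|=30, |F|=19, |δ|=110 (22 ε).
min D↑ (16 st, q0=0, F={7}): 0:h→0,4→0,3→1,x→2 1:h→1,4→1,3→3,x→2 2:h→4,4→5,3→4,x→2 3:h→3,4→3,3→3,x→6 4:h→4,4→4,3→4,x→7 5:h→4,4→8,3→4,x→5 6:h→7,4→9,3→10,x→6 7:h→7,4→7,3→7,x→7 8:h→4,4→8,3→4,x→11 9:h→7,4→12,3→10,x→9 10:h→7,4→10,3→10,x→7 11:h→13,4→7,3→13,x→11 12:h→7,4→12,3→10,x→14 13:h→13,4→7,3→13,x→7 14:h→7,4→7,3→15,x→14 15:h→7,4→7,3→15,x→7 [Hopcroft].
'xhx': |S_i|=[24, 21, 5, 3] end={s14,s29,s5} — reject; 3/3 del acc.
'x3x': |S_i|=[24, 21, 11, 3] end={s14,s29,s5} ∉↓L; 3/3 del acc.
'33xh': N↓-sim [24, 23, 18, 15, 3] end={s14,s29,s5} ∉↓L; 4/4 deletions ∈↓L.
'x44x4': run [24, 21, 18, 16, 10, 5] end={s0,s14,s19,s29,s5} — reject; 5/5 deletions ∈↓L.
4 obstructions.


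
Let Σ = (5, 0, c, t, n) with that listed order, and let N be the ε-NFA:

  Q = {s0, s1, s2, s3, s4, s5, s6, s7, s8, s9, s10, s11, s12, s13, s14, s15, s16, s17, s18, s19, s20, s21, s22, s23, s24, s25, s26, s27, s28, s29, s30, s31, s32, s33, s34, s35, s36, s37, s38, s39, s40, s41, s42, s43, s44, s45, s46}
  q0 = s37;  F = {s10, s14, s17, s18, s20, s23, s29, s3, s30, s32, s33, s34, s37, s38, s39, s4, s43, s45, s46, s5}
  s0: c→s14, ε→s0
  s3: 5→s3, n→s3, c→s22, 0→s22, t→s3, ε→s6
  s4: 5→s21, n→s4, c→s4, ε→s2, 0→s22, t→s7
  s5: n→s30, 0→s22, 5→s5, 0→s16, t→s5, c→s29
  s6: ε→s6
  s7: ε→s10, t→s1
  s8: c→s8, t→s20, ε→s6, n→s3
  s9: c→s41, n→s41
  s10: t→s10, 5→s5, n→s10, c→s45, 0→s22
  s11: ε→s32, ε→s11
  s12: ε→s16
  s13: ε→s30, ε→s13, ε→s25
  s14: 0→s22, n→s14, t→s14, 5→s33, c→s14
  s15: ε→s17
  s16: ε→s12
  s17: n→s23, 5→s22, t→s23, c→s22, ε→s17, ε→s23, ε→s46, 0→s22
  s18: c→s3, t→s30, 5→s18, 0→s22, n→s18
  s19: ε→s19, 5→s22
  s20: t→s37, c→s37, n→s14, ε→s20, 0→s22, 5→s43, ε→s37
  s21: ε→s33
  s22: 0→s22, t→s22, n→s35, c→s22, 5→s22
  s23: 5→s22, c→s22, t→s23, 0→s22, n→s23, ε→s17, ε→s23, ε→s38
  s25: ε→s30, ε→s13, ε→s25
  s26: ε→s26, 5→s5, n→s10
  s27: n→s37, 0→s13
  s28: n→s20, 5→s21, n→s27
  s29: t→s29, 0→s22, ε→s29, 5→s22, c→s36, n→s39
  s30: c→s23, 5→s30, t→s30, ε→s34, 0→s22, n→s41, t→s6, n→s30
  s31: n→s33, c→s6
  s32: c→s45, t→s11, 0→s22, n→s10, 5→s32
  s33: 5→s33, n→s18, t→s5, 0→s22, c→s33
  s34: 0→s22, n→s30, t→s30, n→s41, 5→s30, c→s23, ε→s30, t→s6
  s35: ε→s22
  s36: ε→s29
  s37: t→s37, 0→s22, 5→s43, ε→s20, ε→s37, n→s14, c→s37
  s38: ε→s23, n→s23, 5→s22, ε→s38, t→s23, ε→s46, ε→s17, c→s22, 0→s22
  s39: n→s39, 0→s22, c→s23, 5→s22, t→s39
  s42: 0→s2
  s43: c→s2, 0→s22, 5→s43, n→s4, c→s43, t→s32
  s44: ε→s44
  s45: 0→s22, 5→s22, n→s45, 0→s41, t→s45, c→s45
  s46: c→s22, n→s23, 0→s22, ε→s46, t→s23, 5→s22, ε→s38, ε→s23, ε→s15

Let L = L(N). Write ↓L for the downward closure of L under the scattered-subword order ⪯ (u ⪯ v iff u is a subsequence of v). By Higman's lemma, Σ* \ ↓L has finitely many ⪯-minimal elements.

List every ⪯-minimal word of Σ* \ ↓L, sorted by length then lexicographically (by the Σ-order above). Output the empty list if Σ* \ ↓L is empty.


|Q|=47, |F|=20, |δ|=174 (44 ε).
min D↑ (16 st, q0=0, F={2}): 0:5→1,0→2,c→0,t→0,n→3 1:5→1,0→2,c→1,t→4,n→5 2:5→2,0→2,c→2,t→2,n→2 3:5→6,0→2,c→3,t→3,n→3 4:5→4,0→2,c→7,t→4,n→8 5:5→6,0→2,c→5,t→8,n→5 6:5→6,0→2,c→6,t→9,n→10 7:5→2,0→2,c→7,t→7,n→7 8:5→9,0→2,c→7,t→8,n→8 9:5→9,0→2,c→11,t→9,n→12 10:5→10,0→2,c→13,t→12,n→10 11:5→2,0→2,c→11,t→11,n→14 12:5→12,0→2,c→15,t→12,n→12 13:5→13,0→2,c→2,t→13,n→13 14:5→2,0→2,c→15,t→14,n→14 15:5→2,0→2,c→2,t→15,n→15.
'0': |S_i|=[33, 5] end={s12,s16,s22,s35,s41} rej; 1/1 del acc.
'5tc5': N↓-sim [33, 30, 24, 12, 2] end={s22,s35} rej; 4/4 del acc.
'n5ncc': N↓-sim [33, 28, 21, 14, 9, 2] end={s22,s35} — reject; 5/5 single-dels accept.
3 obstructions.

min(Σ*\↓L) = [0, 5tc5, n5ncc].


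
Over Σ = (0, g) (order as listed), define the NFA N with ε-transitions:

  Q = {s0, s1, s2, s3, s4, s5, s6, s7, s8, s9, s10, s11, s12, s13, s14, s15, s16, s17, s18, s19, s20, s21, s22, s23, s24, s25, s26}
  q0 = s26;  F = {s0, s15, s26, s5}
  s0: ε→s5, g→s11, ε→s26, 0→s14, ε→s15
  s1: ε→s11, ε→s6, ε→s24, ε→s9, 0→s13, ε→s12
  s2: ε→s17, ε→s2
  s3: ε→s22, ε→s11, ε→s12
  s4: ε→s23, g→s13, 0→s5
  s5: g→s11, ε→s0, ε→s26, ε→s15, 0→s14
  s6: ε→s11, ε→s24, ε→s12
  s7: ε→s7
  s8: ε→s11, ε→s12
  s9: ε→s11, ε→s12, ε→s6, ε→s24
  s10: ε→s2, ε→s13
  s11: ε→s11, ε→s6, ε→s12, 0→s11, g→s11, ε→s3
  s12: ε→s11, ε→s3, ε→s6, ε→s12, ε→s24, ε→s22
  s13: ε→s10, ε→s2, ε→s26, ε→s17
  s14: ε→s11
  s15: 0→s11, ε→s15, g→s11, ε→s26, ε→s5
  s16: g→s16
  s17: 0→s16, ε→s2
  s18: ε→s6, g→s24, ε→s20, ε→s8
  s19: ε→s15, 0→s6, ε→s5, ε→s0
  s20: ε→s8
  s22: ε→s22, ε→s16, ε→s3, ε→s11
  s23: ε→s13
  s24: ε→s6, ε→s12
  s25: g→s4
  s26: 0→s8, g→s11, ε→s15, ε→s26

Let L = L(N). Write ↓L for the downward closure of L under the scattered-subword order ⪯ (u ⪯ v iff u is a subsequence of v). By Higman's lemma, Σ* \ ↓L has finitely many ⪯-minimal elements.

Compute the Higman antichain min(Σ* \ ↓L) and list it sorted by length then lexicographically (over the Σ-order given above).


|Q|=27, |F|=4, |δ|=82 (64 ε).
min D↑ (2 st, q0=0, F={1}): 0:0→1,g→1 1:0→1,g→1 (ε-aug+det+¬).
'0': |S_i|=[13, 9] end={s11,s12,s14,s16,s22,s24,s3,s6,s8} — reject; 1/1 single-dels accept.
'g': |S_i|=[13, 7] end={s11,s12,s16,s22,s24,s3,s6} rej; 1/1 single-dels accept.
2 minimals (antichain).

min(Σ*\↓L) = [0, g].


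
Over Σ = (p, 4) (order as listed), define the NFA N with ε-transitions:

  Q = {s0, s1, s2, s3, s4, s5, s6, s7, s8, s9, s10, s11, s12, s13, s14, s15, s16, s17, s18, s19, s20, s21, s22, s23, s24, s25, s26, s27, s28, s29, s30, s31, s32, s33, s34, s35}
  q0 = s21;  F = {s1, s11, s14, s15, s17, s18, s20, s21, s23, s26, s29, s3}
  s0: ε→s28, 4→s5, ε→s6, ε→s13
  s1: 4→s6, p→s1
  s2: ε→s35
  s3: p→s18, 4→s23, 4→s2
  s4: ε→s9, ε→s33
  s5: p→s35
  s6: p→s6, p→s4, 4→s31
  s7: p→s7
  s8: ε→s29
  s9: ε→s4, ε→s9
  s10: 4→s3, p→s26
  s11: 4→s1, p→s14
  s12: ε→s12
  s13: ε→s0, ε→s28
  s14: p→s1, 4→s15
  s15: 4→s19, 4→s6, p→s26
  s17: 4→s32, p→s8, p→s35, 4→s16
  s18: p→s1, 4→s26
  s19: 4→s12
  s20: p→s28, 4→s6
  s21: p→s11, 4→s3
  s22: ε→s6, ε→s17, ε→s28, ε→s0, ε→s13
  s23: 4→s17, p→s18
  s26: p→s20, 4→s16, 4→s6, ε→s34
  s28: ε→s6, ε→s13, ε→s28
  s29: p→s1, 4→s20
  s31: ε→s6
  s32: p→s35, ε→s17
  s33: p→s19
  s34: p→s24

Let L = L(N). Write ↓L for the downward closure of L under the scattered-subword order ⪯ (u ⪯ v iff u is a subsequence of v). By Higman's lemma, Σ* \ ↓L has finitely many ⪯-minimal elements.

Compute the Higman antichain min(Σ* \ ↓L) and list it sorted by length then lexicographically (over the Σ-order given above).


min(Σ*\↓L) = [p44, ppp4, 4pp4, 4p4pp, pp4ppp, 444p4p].

|Q|=36, |F|=12, |δ|=64 (23 ε).
min D↑ (13 st, q0=0, F={8}): 0:p→1,4→2 1:p→3,4→4 2:p→5,4→6 3:p→4,4→7 4:p→4,4→8 5:p→4,4→9 6:p→5,4→10 7:p→9,4→8 8:p→8,4→8 9:p→11,4→8 10:p→12,4→10 11:p→8,4→8 12:p→4,4→11 [Hopcroft].
'p44': |S_i|=[30, 24, 19, 10] end={s12,s16,s19,s31,s33,s35,s4,s5,s6,s9} ∉↓L; 3/3 del acc.
'ppp4': run [30, 24, 20, 18, 10] end={s12,s16,s19,s31,s33,s35,s4,s5,s6,s9} ∉↓L; 4/4 deletions ∈↓L.
'4pp4': N↓-sim [30, 27, 21, 15, 9] end={s12,s19,s31,s33,s35,s4,s5,s6,s9} ∉↓L; 4/4 single-dels accept.
'4p4pp': N↓-sim [30, 27, 21, 17, 14, 12] end={s0,s12,s13,s19,s28,s31,s33,s35,s4,s5,s6,s9} ∉↓L; 5/5 del acc.
'pp4ppp': run [30, 24, 20, 18, 17, 14, 12] end={s0,s12,s13,s19,s28,s31,s33,s35,s4,s5,s6,s9} rej; 6/6 deletions ∈↓L.
'444p4p': |S_i|=[30, 27, 25, 22, 17, 13, 12] end={s0,s12,s13,s19,s28,s31,s33,s35,s4,s5,s6,s9} — reject; 6/6 deletions ∈↓L.
6 words, ⪯-incomp.


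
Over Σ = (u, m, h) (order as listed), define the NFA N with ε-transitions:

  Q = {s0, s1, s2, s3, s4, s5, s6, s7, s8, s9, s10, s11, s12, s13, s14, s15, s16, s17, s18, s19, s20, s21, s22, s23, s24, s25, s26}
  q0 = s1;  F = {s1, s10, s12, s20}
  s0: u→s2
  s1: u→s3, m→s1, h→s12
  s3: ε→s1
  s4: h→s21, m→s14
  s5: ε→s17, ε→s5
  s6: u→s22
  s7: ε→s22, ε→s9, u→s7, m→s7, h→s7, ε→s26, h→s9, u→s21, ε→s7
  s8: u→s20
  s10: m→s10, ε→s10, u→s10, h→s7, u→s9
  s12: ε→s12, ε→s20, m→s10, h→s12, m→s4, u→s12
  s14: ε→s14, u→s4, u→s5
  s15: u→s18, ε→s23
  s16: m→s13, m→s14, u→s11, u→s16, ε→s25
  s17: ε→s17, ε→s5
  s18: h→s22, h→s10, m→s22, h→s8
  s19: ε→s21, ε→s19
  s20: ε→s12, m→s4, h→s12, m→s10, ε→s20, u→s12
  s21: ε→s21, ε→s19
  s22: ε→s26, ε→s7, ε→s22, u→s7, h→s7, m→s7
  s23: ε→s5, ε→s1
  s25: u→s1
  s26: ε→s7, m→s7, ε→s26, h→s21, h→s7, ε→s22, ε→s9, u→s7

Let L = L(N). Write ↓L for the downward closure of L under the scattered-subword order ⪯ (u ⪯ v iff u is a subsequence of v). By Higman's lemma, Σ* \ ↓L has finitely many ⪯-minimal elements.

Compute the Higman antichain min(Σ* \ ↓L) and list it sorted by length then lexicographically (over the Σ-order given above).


|Q|=27, |F|=4, |δ|=74 (30 ε).
min D↑ (4 st, q0=0, F={3}): 0:u→0,m→0,h→1 1:u→1,m→2,h→1 2:u→2,m→2,h→3 3:u→3,m→3,h→3 [Hopcroft].
'hmh': |S_i|=[15, 13, 11, 6] end={s19,s21,s22,s26,s7,s9} rej; 3/3 deletions ∈↓L.
1 obstructions.

Antichain: [hmh].


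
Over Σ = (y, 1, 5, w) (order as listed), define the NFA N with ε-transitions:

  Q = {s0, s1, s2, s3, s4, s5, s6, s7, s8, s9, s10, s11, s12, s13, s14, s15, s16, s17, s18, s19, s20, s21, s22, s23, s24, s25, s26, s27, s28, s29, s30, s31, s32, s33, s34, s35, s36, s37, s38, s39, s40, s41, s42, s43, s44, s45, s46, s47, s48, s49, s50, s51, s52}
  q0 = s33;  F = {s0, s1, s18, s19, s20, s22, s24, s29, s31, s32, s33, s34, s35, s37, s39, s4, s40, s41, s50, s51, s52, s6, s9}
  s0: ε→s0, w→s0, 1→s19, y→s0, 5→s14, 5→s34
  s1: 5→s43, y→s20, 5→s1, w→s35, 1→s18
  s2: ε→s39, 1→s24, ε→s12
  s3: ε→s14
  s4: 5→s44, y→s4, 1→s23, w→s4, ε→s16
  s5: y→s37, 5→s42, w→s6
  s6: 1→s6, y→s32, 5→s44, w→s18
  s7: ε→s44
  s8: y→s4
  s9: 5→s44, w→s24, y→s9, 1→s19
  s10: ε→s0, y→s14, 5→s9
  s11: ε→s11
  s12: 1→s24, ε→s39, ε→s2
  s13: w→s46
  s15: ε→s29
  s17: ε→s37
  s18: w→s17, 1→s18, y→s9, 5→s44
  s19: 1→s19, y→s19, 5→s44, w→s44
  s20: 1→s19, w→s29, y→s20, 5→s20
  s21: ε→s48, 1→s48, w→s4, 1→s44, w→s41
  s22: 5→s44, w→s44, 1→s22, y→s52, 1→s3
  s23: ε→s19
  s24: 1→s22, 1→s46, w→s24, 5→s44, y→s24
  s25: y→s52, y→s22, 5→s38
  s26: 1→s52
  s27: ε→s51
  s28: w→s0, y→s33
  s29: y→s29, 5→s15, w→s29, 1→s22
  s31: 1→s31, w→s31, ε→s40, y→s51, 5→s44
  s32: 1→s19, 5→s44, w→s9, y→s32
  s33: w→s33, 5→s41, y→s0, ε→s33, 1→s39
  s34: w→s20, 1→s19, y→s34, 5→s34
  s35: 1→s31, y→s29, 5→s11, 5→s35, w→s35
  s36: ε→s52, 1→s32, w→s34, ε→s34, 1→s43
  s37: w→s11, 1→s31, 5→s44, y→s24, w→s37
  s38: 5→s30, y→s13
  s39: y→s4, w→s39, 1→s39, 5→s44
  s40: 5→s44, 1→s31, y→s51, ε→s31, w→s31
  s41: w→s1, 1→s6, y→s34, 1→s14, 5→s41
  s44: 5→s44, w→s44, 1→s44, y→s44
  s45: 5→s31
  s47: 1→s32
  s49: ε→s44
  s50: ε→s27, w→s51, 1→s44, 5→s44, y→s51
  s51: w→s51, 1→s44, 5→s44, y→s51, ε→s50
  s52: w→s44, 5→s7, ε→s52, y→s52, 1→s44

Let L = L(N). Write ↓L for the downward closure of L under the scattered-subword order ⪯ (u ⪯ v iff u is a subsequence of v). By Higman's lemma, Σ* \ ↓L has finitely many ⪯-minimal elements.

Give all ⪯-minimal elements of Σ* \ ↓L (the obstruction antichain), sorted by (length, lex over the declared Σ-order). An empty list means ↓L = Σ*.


min(Σ*\↓L) = [15, y1w, 5ww1y1].

|Q|=53, |F|=23, |δ|=153 (24 ε).
min D↑ (22 st, q0=0, F={7}): 0:y→1,1→2,5→3,w→0 1:y→1,1→4,5→5,w→1 2:y→6,1→2,5→7,w→2 3:y→5,1→8,5→3,w→9 4:y→4,1→4,5→7,w→7 5:y→5,1→4,5→5,w→10 6:y→6,1→4,5→7,w→6 7:y→7,1→7,5→7,w→7 8:y→11,1→8,5→7,w→12 9:y→10,1→12,5→9,w→13 10:y→10,1→4,5→10,w→14 11:y→11,1→4,5→7,w→15 12:y→15,1→12,5→7,w→16 13:y→14,1→17,5→13,w→13 14:y→14,1→18,5→14,w→14 15:y→15,1→4,5→7,w→19 16:y→19,1→17,5→7,w→16 17:y→20,1→17,5→7,w→17 18:y→21,1→18,5→7,w→7 19:y→19,1→18,5→7,w→19 20:y→20,1→7,5→7,w→20 21:y→21,1→7,5→7,w→7 (ε-aug+det+¬).
'15': |S_i|=[35, 25, 2] end={s44,s7} ∉↓L; 2/2 del acc.
'y1w': run [35, 22, 9, 1] end={s44} — reject; 3/3 del acc.
'5ww1y1': N↓-sim [35, 29, 25, 19, 12, 6, 1] end={s44} — reject; 6/6 del acc.
3 obstructions.


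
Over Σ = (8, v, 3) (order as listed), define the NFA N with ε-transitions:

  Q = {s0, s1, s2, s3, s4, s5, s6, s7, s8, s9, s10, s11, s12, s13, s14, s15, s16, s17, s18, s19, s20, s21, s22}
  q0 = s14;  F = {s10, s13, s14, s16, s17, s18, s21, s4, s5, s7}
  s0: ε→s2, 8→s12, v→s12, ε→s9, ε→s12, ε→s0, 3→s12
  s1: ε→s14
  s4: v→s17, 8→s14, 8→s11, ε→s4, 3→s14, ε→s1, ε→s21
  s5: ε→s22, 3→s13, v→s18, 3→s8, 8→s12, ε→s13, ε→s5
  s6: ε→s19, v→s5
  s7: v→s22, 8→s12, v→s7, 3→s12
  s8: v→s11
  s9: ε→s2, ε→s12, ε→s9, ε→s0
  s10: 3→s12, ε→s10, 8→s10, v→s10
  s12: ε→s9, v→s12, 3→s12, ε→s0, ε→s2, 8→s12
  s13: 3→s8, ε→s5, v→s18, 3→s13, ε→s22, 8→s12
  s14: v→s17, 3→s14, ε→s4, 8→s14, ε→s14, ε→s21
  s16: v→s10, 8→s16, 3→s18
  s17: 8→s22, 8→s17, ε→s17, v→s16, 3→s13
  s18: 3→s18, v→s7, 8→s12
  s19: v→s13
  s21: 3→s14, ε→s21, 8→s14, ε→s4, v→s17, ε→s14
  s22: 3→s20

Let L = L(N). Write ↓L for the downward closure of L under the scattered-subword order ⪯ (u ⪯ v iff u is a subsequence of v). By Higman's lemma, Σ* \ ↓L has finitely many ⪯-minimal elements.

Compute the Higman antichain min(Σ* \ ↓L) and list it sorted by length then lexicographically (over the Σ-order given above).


|Q|=23, |F|=10, |δ|=74 (29 ε).
min D↑ (8 st, q0=0, F={6}): 0:8→0,v→1,3→0 1:8→1,v→2,3→3 2:8→2,v→4,3→5 3:8→6,v→5,3→3 4:8→4,v→4,3→6 5:8→6,v→7,3→5 6:8→6,v→6,3→6 7:8→6,v→7,3→6 [Hopcroft].
'v38': |S_i|=[19, 15, 12, 4] end={s0,s12,s2,s9} — reject; 3/3 single-dels accept.
'vvv3': N↓-sim [19, 15, 11, 8, 5] end={s0,s12,s2,s20,s9} — reject; 4/4 deletions ∈↓L.
2 words, ⪯-incomp.

Antichain: [v38, vvv3].


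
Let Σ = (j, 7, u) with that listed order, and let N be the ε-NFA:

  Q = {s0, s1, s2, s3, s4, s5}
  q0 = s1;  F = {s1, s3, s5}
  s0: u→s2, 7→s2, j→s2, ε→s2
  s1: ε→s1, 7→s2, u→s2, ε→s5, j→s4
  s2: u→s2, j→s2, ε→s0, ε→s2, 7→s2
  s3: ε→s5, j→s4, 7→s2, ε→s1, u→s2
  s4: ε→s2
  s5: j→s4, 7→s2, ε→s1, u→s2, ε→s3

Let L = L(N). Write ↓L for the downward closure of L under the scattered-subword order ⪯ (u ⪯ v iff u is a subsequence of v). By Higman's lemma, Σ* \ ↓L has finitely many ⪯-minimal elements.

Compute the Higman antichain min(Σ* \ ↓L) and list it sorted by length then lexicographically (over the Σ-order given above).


Antichain: [j, 7, u].

|Q|=6, |F|=3, |δ|=25 (10 ε).
min D↑ (2 st, q0=0, F={1}): 0:j→1,7→1,u→1 1:j→1,7→1,u→1.
'j': run [6, 3] end={s0,s2,s4} — reject; 1/1 del acc.
'7': N↓-sim [6, 2] end={s0,s2} — reject; 1/1 single-dels accept.
'u': |S_i|=[6, 2] end={s0,s2} ∉↓L; 1/1 del acc.
3 minimals (antichain).


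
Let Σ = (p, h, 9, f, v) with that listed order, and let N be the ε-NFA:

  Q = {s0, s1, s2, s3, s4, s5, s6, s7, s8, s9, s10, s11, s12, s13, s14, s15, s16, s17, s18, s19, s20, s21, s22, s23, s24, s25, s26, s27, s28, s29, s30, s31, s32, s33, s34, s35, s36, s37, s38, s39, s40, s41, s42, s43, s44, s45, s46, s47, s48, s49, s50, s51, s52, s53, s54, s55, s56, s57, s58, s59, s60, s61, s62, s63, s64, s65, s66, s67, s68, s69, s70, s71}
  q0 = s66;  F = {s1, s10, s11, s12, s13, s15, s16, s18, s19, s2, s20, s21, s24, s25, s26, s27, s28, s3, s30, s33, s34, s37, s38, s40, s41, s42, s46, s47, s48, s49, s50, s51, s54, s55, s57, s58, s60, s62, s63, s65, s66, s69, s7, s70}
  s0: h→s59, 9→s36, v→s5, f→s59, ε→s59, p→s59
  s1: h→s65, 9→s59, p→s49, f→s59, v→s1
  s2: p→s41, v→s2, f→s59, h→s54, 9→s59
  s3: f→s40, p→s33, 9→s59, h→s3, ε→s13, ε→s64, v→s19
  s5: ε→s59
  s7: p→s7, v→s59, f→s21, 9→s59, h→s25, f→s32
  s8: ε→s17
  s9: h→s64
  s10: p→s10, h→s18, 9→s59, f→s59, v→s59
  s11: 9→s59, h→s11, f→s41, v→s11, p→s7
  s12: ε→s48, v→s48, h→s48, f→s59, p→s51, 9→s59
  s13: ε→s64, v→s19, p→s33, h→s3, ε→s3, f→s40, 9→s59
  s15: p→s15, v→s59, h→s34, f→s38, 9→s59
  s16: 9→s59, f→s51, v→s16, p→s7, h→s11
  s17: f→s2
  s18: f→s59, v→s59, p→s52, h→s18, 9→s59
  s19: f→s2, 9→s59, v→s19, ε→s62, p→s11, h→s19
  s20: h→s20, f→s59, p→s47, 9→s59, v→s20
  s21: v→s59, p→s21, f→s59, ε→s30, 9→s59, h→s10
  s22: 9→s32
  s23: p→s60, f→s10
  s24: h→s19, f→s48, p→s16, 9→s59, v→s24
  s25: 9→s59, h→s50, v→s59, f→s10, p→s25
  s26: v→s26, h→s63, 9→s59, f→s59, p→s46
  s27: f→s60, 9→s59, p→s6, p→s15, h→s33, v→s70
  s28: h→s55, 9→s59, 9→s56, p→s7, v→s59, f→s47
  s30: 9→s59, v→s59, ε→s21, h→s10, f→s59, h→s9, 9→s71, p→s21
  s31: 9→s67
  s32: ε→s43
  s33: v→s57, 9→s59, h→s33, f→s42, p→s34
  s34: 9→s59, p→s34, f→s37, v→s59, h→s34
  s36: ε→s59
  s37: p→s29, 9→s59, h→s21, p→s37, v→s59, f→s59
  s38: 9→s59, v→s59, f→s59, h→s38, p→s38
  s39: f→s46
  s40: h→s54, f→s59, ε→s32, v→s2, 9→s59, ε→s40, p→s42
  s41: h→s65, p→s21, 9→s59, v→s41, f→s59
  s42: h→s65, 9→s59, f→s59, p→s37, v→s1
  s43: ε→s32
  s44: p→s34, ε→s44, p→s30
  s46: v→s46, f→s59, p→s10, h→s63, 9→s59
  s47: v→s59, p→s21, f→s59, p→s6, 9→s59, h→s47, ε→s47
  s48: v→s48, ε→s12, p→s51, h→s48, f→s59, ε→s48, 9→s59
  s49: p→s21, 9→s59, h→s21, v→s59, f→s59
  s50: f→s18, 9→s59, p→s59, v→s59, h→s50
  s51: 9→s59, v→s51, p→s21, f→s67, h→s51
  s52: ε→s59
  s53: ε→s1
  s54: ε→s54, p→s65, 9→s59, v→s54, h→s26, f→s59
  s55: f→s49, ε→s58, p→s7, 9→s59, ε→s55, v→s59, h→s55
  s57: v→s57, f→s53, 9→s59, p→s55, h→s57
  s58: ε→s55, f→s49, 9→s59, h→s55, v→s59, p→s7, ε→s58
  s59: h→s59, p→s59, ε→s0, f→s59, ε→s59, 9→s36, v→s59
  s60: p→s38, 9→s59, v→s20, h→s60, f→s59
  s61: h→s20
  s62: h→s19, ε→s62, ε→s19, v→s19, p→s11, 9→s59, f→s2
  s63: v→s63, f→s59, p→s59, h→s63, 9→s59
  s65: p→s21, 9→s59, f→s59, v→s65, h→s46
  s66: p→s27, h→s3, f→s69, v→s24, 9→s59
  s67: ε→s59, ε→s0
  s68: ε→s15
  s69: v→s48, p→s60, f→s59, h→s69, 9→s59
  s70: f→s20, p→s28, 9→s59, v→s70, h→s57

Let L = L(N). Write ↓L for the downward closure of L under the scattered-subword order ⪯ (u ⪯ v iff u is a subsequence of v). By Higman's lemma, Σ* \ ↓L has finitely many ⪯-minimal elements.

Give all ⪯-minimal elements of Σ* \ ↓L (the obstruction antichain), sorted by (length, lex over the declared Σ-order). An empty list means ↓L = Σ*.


|Q|=72, |F|=44, |δ|=281 (34 ε).
min D↑ (40 st, q0=0, F={3}): 0:p→1,h→2,9→3,f→4,v→5 1:p→6,h→7,9→3,f→8,v→9 2:p→7,h→2,9→3,f→10,v→11 3:p→3,h→3,9→3,f→3,v→3 4:p→8,h→4,9→3,f→3,v→12 5:p→13,h→11,9→3,f→12,v→5 6:p→6,h→14,9→3,f→15,v→3 7:p→14,h→7,9→3,f→16,v→17 8:p→15,h→8,9→3,f→3,v→18 9:p→19,h→17,9→3,f→18,v→9 10:p→16,h→20,9→3,f→3,v→21 11:p→22,h→11,9→3,f→21,v→11 12:p→23,h→12,9→3,f→3,v→12 13:p→24,h→22,9→3,f→23,v→13 14:p→14,h→14,9→3,f→25,v→3 15:p→15,h→15,9→3,f→3,v→3 16:p→25,h→26,9→3,f→3,v→27 17:p→28,h→17,9→3,f→27,v→17 18:p→29,h→18,9→3,f→3,v→18 19:p→24,h→28,9→3,f→29,v→3 20:p→26,h→30,9→3,f→3,v→20 21:p→31,h→20,9→3,f→3,v→21 22:p→24,h→22,9→3,f→31,v→22 23:p→32,h→23,9→3,f→3,v→23 24:p→24,h→33,9→3,f→32,v→3 25:p→25,h→32,9→3,f→3,v→3 26:p→32,h→34,9→3,f→3,v→26 27:p→35,h→26,9→3,f→3,v→27 28:p→24,h→28,9→3,f→35,v→3 29:p→32,h→29,9→3,f→3,v→3 30:p→34,h→36,9→3,f→3,v→30 31:p→32,h→26,9→3,f→3,v→31 32:p→32,h→37,9→3,f→3,v→3 33:p→33,h→38,9→3,f→37,v→3 34:p→37,h→36,9→3,f→3,v→34 35:p→32,h→32,9→3,f→3,v→3 36:p→3,h→36,9→3,f→3,v→36 37:p→37,h→39,9→3,f→3,v→3 38:p→3,h→38,9→3,f→39,v→3 39:p→3,h→39,9→3,f→3,v→3 (ε-aug+det+¬).
'9': N↓-sim [59, 6] end={s0,s36,s5,s56,s59,s71} ∉↓L; 1/1 del acc.
'ff': |S_i|=[59, 38, 5] end={s0,s36,s5,s59,s67} rej; 2/2 single-dels accept.
'ppv': |S_i|=[59, 46, 29, 4] end={s0,s36,s5,s59} ∉↓L; 3/3 deletions ∈↓L.
'hfhhhp': |S_i|=[59, 51, 29, 17, 12, 8, 5] end={s0,s36,s5,s52,s59} rej; 6/6 single-dels accept.
'vpphhp': run [59, 45, 32, 18, 11, 8, 5] end={s0,s36,s5,s52,s59} rej; 6/6 del acc.
5 minimals (antichain).

A = [9, ff, ppv, hfhhhp, vpphhp].


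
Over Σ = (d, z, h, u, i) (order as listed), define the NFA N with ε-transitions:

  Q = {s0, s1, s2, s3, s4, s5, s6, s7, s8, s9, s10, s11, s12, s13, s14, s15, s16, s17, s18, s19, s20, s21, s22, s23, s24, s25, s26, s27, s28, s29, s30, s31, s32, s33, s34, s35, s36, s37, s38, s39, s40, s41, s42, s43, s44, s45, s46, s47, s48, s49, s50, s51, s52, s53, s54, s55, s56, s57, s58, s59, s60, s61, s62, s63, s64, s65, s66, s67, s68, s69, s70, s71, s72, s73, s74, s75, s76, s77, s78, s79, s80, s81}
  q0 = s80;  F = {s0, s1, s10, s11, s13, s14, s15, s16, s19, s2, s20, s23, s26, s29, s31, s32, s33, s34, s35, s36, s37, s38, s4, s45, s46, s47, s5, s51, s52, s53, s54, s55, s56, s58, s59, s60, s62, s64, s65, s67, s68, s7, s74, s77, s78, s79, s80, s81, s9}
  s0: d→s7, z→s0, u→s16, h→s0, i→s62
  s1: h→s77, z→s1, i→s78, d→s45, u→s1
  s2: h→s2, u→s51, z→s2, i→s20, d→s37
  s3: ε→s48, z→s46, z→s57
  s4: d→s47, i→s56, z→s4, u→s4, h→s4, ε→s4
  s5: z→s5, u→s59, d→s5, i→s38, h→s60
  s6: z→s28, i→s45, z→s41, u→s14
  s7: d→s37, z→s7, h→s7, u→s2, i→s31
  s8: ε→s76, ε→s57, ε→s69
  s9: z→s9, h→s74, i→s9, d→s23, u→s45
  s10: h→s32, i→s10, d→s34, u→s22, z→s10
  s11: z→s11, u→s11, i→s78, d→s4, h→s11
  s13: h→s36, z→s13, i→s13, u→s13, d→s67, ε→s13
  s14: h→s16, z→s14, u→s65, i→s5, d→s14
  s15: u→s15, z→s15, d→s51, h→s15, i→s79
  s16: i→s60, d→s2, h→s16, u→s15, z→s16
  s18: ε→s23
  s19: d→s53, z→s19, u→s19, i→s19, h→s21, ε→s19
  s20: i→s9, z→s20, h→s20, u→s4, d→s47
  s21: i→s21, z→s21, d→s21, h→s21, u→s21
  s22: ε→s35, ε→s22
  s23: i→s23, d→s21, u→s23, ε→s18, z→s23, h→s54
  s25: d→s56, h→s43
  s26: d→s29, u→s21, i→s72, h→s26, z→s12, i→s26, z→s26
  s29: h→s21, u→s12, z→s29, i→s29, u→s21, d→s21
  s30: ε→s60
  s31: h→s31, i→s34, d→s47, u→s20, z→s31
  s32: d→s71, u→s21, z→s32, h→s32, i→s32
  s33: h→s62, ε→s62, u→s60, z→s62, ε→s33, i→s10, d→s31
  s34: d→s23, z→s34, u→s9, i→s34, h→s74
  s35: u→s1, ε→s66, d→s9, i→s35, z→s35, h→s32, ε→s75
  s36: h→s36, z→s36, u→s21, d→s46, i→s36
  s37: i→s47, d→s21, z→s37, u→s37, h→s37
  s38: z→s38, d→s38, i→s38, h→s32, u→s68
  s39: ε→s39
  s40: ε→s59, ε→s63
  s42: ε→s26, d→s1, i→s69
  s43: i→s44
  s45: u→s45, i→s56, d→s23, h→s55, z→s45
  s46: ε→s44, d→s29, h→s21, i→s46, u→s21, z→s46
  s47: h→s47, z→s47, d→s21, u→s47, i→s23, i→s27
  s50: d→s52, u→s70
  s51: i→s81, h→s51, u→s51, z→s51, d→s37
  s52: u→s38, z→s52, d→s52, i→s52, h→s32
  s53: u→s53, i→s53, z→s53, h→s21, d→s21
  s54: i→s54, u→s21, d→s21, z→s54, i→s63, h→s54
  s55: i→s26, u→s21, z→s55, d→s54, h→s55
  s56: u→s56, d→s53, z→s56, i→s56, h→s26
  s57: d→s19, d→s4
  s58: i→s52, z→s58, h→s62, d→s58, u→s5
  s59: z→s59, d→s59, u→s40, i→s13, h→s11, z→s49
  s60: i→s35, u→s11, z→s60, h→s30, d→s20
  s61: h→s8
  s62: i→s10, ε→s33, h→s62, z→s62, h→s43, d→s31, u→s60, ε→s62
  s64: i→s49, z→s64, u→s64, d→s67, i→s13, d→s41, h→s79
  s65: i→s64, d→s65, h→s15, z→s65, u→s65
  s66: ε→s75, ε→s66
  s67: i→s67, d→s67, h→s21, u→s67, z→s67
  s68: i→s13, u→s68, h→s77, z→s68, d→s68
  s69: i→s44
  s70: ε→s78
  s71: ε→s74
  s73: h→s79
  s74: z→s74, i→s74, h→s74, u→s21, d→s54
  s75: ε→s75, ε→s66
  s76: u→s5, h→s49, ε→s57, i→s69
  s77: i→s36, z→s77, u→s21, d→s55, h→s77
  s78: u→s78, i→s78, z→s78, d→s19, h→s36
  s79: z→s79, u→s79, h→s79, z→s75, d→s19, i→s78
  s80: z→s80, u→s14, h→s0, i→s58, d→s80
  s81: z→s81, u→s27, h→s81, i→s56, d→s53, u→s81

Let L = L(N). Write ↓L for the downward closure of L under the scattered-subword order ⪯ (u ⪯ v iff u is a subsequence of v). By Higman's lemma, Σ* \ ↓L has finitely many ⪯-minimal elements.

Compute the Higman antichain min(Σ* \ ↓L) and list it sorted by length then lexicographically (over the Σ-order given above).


|Q|=82, |F|=49, |δ|=312 (30 ε).
min D↑ (49 st, q0=0, F={20}): 0:d→0,z→0,h→1,u→2,i→3 1:d→4,z→1,h→1,u→5,i→6 2:d→2,z→2,h→5,u→7,i→8 3:d→3,z→3,h→6,u→8,i→9 4:d→10,z→4,h→4,u→11,i→12 5:d→11,z→5,h→5,u→13,i→14 6:d→12,z→6,h→6,u→14,i→15 7:d→7,z→7,h→13,u→7,i→16 8:d→8,z→8,h→14,u→17,i→18 9:d→9,z→9,h→19,u→18,i→9 10:d→20,z→10,h→10,u→10,i→21 11:d→10,z→11,h→11,u→22,i→23 12:d→21,z→12,h→12,u→23,i→24 13:d→22,z→13,h→13,u→13,i→25 14:d→23,z→14,h→14,u→26,i→27 15:d→24,z→15,h→19,u→27,i→15 16:d→28,z→16,h→25,u→16,i→29 17:d→17,z→17,h→26,u→17,i→29 18:d→18,z→18,h→19,u→30,i→18 19:d→31,z→19,h→19,u→20,i→19 20:d→20,z→20,h→20,u→20,i→20 21:d→20,z→21,h→21,u→21,i→32 22:d→10,z→22,h→22,u→22,i→33 23:d→21,z→23,h→23,u→34,i→35 24:d→32,z→24,h→31,u→35,i→24 25:d→36,z→25,h→25,u→25,i→37 26:d→34,z→26,h→26,u→26,i→37 27:d→35,z→27,h→19,u→38,i→27 28:d→28,z→28,h→20,u→28,i→28 29:d→28,z→29,h→39,u→29,i→29 30:d→30,z→30,h→40,u→30,i→29 31:d→41,z→31,h→31,u→20,i→31 32:d→20,z→32,h→41,u→32,i→32 33:d→42,z→33,h→33,u→33,i→43 34:d→21,z→34,h→34,u→34,i→43 35:d→32,z→35,h→31,u→44,i→35 36:d→42,z→36,h→20,u→36,i→36 37:d→36,z→37,h→39,u→37,i→37 38:d→44,z→38,h→40,u→38,i→37 39:d→45,z→39,h→39,u→20,i→39 40:d→46,z→40,h→40,u→20,i→39 41:d→20,z→41,h→41,u→20,i→41 42:d→20,z→42,h→20,u→42,i→42 43:d→42,z→43,h→47,u→43,i→43 44:d→32,z→44,h→46,u→44,i→43 45:d→48,z→45,h→20,u→20,i→45 46:d→41,z→46,h→46,u→20,i→47 47:d→48,z→47,h→47,u→20,i→47 48:d→20,z→48,h→20,u→20,i→48 (ε-aug+det+¬).
'hddd': run [65, 50, 30, 11, 1] end={s21} rej; 4/4 deletions ∈↓L.
'iihu': |S_i|=[65, 55, 37, 15, 2] end={s12,s21} ∉↓L; 4/4 deletions ∈↓L.
'uuidh': N↓-sim [65, 54, 40, 27, 9, 1] end={s21} rej; 5/5 deletions ∈↓L.
3 minimals (antichain).

Antichain: [hddd, iihu, uuidh].
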